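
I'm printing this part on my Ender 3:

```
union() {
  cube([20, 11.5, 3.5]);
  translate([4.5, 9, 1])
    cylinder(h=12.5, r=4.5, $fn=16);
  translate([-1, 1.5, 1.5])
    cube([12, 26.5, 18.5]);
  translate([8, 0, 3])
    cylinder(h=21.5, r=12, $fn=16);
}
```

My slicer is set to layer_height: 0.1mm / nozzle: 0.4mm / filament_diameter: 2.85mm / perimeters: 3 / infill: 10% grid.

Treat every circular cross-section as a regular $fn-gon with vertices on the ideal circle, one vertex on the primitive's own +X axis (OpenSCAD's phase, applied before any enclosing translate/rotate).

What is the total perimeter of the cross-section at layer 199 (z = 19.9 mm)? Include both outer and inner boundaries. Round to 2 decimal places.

110.45 mm

At z = 19.9 mm: the cube does not reach this height (z outside [0, 3.5]); the cylinder at (4.5, 9) does not reach this height (z outside [1, 13.5]); the cube at (-1, 1.5) is present — its section is the full 12×26.5 rectangle (perimeter 77.00 mm); the cylinder at (8, 0): section is a regular 16-gon, circumradius r=12 (perimeter = 2·16·12.000·sin(180°/16) = 74.91 mm); Combining (union): the regions partially overlap (shared area 112.38 mm²), so the edge portions inside another operand are dropped and the merged outline is re-measured after clipping — boundary = 110.45 mm. Overall, the cross-section is a single solid region. Total boundary length (outer) = 110.45 mm.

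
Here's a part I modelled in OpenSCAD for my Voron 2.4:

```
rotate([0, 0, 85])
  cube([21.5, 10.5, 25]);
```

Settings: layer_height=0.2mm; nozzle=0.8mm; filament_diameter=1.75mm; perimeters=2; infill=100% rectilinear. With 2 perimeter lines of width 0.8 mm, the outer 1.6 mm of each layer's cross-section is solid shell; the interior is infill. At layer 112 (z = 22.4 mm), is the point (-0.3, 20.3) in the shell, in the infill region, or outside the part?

At z = 22.4 mm: the cube is present — its section is the full 21.5×10.5 rectangle; (rotated 85° about Z; rotation is an isometry so areas/perimeters/island counts are preserved). Overall, the cross-section is a single solid region. Undo the 85° rotation: the query point maps to (20.197, 2.068) in the un-rotated model frame. The nearest boundary edge runs (21.50, 0.00)→(21.50, 10.50); distance from the point to it = 1.30 mm. The point is inside the cross-section, 1.30 mm from the nearest boundary — within the 1.6 mm shell band (2 × 0.8).

shell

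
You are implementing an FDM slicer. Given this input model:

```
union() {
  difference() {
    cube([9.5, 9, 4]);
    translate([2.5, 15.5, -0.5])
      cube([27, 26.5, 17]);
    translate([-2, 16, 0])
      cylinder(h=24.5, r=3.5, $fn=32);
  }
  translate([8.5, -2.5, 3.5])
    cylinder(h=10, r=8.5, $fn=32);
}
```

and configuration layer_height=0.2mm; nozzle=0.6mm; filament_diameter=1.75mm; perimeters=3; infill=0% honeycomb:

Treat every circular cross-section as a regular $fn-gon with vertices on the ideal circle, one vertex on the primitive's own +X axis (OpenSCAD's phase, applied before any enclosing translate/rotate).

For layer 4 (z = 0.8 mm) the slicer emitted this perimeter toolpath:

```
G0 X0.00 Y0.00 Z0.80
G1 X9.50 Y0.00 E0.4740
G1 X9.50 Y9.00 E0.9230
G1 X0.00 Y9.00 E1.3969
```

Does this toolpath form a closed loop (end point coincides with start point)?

Start point (G0): (0.00, 0.00). End point (last G1): the path does not return to the start — open.

no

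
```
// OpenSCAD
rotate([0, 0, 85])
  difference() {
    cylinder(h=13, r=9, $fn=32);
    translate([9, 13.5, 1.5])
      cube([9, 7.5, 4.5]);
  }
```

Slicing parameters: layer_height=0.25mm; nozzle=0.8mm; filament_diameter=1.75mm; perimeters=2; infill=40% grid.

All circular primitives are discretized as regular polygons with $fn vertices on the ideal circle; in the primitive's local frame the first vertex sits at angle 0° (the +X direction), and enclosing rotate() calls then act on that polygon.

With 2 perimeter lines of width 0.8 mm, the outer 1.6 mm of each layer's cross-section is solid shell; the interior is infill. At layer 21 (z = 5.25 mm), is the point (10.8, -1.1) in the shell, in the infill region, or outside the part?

At z = 5.25 mm: the r=9 cylinder gives a regular 32-gon of circumradius 9 (constant along its height); the 9×7.5 cube at (9, 13.5) contributes its full rectangle; Subtracting the remaining from the first: starting from the r=9 cylinder, the 9×7.5 cube at (9, 13.5) misses the remaining region (no effect) — 1 connected region; (whole slice rotated 85° about Z — lengths, areas and connectivity unchanged). Overall, the cross-section is a single solid region. Undo the 85° rotation: the query point maps to (-0.155, -10.855) in the un-rotated model frame. The nearest boundary edge runs (1.76, -8.83)→(-0.00, -9.00); distance from the point to it = 1.86 mm. The point is not inside any of the regions above, so it lies outside the cross-section (1.86 mm from the nearest boundary).

outside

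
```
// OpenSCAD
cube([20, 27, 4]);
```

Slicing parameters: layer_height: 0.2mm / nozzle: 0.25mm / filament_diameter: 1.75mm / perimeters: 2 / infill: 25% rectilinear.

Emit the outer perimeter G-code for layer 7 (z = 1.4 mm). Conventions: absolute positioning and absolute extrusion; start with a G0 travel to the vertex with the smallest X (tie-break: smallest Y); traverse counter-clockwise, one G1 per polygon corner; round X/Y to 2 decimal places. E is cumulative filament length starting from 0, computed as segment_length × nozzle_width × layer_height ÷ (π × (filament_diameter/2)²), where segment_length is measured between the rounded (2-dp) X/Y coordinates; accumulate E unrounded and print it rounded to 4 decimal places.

G0 X0.00 Y0.00 Z1.40
G1 X20.00 Y0.00 E0.4158
G1 X20.00 Y27.00 E0.9770
G1 X0.00 Y27.00 E1.3928
G1 X0.00 Y0.00 E1.9540

At z = 1.4 mm: the cube is present — its section is the full 20×27 rectangle. The outline is a single polygon with 4 vertices. Extrusion per mm of travel: 0.25 × 0.2 / (π × 0.875²) = 0.020788. Accumulating E over each segment gives final E = 1.9540.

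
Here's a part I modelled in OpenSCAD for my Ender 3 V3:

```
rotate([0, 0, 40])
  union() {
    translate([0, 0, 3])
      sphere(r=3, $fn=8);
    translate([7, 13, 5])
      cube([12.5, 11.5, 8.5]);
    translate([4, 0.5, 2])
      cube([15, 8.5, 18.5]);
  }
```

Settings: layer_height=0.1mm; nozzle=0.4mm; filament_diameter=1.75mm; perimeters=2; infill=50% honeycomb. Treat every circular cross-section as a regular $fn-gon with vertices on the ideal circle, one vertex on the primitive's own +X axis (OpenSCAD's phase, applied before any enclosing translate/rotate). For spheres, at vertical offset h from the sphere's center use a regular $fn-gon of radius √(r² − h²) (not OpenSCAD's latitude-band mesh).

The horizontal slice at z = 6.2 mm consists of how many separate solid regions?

2

At z = 6.2 mm: the sphere is absent (|z−center|=3.200 > r=3); the 12.5×11.5 cube at (7, 13) contributes its full rectangle; the 15×8.5 cube at (4, 0.5) contributes its full rectangle; Combining (union): the 2 present regions are separate (no shared area or edge), so areas and boundary lengths simply add and each stays a separate island — 2 connected regions; (rotated 40° about Z; rotation is an isometry so areas/perimeters/island counts are preserved). The result has 2 disconnected regions.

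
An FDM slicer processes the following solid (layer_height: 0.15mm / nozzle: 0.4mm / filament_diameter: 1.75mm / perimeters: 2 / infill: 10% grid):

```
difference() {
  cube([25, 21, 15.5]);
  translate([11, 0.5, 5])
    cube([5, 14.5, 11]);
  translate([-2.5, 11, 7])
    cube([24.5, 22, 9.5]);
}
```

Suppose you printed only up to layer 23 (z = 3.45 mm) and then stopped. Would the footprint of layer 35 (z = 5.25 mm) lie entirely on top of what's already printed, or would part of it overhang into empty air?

entirely on top

Compare the two slices. At z = 3.45: the cube is present — its section is the full 25×21 rectangle (area 525.00 mm²); the cube at (11, 0.5) does not reach this height (z outside [5, 16]); the cube at (-2.5, 11) does not reach this height (z outside [7, 16.5]); After the difference (first − rest): none of the subtracted shapes is present at this height, so the 25×21 cube is unchanged — area = 525.00 mm². At z = 5.25: the cube (footprint 25×21) is included at this height (area 525.00 mm²); the cube at (11, 0.5) is present — its section is the full 5×14.5 rectangle (area 72.50 mm²); the cube at (-2.5, 11) is absent (z outside [7, 16.5]); Taking the first minus the rest: starting from the 25×21 cube (525.00 mm²), the 5×14.5 cube at (11, 0.5) lies wholly inside it (removes its full 72.50 mm² and its 39.00 mm outline becomes a hole wall) — area = 452.50 mm². Checking containment: the cross-section at z = 5.25 is a subset of the cross-section at z = 3.45.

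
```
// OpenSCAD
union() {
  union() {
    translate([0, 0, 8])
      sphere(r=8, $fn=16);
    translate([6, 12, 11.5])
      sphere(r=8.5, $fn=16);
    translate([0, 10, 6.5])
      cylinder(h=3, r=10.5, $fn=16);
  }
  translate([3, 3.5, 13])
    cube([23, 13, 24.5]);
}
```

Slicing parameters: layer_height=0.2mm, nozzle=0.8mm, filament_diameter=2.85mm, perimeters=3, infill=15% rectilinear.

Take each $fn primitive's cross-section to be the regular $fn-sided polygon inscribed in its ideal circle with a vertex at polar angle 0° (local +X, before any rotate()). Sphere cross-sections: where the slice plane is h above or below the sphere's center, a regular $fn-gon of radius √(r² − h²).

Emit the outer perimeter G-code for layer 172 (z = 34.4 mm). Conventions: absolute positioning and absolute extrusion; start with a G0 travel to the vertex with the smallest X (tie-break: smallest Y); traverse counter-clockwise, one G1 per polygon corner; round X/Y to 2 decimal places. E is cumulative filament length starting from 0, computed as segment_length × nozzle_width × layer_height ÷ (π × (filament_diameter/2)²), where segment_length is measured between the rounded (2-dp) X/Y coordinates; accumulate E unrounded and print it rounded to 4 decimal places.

G0 X3.00 Y3.50 Z34.40
G1 X26.00 Y3.50 E0.5769
G1 X26.00 Y16.50 E0.9029
G1 X3.00 Y16.50 E1.4798
G1 X3.00 Y3.50 E1.8058

At z = 34.4 mm: the sphere is not intersected at this z (|z−center|=26.400 > r=8); the sphere at (6, 12) is absent (|z−center|=22.900 > r=8.5); the cylinder at (0, 10) does not reach this height (z outside [6.5, 9.5]); Merging all regions: nothing is present at this height; the 23×13 cube at (3, 3.5) contributes its full rectangle; Combining (union): only the 23×13 cube at (3, 3.5) is present, so the union is just that shape — 1 connected region. The outline is a single polygon with 4 vertices. Extrusion per mm of travel: 0.8 × 0.2 / (π × 1.425²) = 0.025081. Accumulating E over each segment gives final E = 1.8058.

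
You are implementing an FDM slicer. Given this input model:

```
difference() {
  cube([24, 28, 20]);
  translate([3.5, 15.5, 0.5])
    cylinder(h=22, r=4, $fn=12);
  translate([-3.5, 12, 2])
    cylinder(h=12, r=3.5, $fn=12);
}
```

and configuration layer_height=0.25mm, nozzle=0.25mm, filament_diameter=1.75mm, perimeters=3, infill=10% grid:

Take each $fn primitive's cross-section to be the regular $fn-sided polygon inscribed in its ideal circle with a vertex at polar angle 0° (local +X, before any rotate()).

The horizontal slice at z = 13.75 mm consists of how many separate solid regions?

At z = 13.75 mm: the 24×28 cube contributes its full rectangle; the r=4 cylinder at (3.5, 15.5) contributes a regular 12-gon of circumradius 4; the r=3.5 cylinder at (-3.5, 12) gives a regular 12-gon of circumradius 3.5 (constant along its height); Subtracting the remaining from the first: starting from the 24×28 cube, the r=4 cylinder at (3.5, 15.5) partially overlaps it — only the 47.07 mm² overlap (of its 48.00 mm²) is removed, clipping the outline; the r=3.5 cylinder at (-3.5, 12) misses the remaining region (no effect) — 1 connected region. The result has 1 disconnected region.

1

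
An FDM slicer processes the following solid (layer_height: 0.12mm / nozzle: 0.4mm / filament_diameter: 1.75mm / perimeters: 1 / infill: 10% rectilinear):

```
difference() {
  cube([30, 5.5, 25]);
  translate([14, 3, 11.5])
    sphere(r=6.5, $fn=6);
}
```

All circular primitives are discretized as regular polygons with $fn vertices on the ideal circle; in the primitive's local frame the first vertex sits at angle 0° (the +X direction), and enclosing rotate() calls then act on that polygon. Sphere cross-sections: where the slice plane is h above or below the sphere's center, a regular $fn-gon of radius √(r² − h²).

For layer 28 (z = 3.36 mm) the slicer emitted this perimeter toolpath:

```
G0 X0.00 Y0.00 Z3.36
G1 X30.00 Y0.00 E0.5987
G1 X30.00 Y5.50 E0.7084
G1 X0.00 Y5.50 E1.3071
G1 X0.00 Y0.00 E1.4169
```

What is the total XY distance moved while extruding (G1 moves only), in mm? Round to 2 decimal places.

Sum the Euclidean lengths of each G1 segment: total = 71.00 mm.

71.00 mm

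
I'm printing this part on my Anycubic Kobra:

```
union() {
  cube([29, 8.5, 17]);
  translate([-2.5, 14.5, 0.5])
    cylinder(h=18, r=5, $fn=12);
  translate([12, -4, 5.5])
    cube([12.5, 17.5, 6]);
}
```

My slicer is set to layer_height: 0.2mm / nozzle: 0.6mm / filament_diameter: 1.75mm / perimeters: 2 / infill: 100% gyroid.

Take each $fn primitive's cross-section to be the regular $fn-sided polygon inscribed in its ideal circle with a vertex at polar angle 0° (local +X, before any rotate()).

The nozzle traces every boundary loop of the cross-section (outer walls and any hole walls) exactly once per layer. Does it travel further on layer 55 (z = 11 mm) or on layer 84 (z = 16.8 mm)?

Layer 55 (z = 11): the cube is present — its section is the full 29×8.5 rectangle (perimeter 75.00 mm); the r=5 cylinder at (-2.5, 14.5) gives a regular 12-gon of circumradius 5 (constant along its height) (perimeter = 2·12·5.000·sin(180°/12) = 31.06 mm); the 12.5×17.5 cube at (12, -4) contributes its full rectangle (perimeter 60.00 mm); Taking the union: the regions partially overlap (shared area 106.25 mm²), so the edge portions inside another operand are dropped and the merged outline is re-measured after clipping — boundary = 124.06 mm. So its perimeter = 124.06 mm. Layer 84 (z = 16.8): the cube (footprint 29×8.5) is included at this height (perimeter 75.00 mm); the cylinder at (-2.5, 14.5): section is a regular 12-gon, circumradius r=5 (perimeter = 2·12·5.000·sin(180°/12) = 31.06 mm); the cube at (12, -4) does not reach this height (z outside [5.5, 11.5]); Taking the union: the 2 present regions are separate (no shared area or edge), so areas and boundary lengths simply add and each stays a separate island — boundary = 106.06 mm. So its perimeter = 106.06 mm. Layer 55 is larger (124.06 vs 106.06 mm).

layer 55 (z = 11 mm)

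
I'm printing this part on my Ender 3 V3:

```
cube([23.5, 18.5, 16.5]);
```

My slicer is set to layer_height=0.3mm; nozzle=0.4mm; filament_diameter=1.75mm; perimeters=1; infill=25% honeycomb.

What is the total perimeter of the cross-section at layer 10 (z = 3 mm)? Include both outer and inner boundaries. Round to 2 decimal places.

At z = 3 mm: the cube is present — its section is the full 23.5×18.5 rectangle (perimeter 84.00 mm). Overall, the cross-section is a single solid region. Total boundary length (outer) = 84.00 mm.

84.00 mm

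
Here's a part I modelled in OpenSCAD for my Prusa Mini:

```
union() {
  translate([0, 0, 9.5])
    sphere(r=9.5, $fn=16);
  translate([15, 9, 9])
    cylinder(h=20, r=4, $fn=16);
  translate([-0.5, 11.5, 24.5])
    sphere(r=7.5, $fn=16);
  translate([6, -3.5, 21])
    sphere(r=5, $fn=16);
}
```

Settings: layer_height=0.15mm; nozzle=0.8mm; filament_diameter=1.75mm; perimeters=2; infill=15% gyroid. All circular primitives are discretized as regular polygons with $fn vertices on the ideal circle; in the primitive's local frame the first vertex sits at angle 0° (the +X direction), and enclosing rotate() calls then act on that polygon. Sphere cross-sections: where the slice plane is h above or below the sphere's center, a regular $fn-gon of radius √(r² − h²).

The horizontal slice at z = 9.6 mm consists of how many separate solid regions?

2

At z = 9.6 mm: the r=9.5 sphere slices to a regular 16-gon of circumradius 9.499 (√(r²−h²) with h=0.1 from center); the cylinder at (15, 9): section is a regular 16-gon, circumradius r=4; the sphere at (-0.5, 11.5) is absent (|z−center|=14.900 > r=7.5); the sphere at (6, -3.5) is not intersected at this z (|z−center|=11.400 > r=5); Taking the union: the 2 present regions are separate (no shared area or edge), so areas and boundary lengths simply add and each stays a separate island — 2 connected regions. The result has 2 disconnected regions.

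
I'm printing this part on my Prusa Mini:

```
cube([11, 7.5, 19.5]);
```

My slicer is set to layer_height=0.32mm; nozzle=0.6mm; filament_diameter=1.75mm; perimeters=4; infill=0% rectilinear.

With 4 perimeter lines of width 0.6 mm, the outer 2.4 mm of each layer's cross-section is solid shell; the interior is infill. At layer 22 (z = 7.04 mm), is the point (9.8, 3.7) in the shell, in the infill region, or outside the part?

shell

At z = 7.04 mm: the cube (footprint 11×7.5) is included at this height. Overall, the cross-section is a single solid region. The nearest boundary edge runs (11.00, 0.00)→(11.00, 7.50); distance from the point to it = 1.20 mm. The point is inside the cross-section, 1.20 mm from the nearest boundary — within the 2.4 mm shell band (4 × 0.6).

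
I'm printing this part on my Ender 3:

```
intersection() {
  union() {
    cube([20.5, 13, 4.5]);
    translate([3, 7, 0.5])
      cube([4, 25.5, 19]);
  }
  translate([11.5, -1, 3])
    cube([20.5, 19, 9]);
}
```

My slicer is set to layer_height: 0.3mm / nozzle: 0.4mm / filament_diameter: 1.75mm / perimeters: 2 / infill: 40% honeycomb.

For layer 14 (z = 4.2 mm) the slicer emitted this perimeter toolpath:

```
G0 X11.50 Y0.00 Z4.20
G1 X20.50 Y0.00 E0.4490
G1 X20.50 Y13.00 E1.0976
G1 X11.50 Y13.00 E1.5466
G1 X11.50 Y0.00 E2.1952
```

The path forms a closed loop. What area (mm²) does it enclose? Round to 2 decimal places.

Apply the shoelace formula to the sequence of (X, Y) vertices; enclosed area = 117.00 mm².

117.00 mm²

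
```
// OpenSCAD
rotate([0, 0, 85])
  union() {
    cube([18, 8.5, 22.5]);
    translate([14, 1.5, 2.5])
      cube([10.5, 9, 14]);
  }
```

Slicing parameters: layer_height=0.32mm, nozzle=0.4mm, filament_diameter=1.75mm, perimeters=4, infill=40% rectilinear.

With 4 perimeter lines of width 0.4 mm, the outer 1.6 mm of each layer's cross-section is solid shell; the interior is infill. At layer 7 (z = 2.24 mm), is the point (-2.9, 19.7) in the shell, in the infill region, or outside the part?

At z = 2.24 mm: the cube (footprint 18×8.5) is included at this height; the cube at (14, 1.5) is not intersected at this z (z outside [2.5, 16.5]); Merging all regions: only the 18×8.5 cube is present, so the union is just that shape — 1 connected region; (whole slice rotated 85° about Z — lengths, areas and connectivity unchanged). Overall, the cross-section is a single solid region. Undo the 85° rotation: the query point maps to (19.372, 4.606) in the un-rotated model frame. The nearest boundary edge runs (18.00, 0.00)→(18.00, 8.50); distance from the point to it = 1.37 mm. The point is not inside any of the regions above, so it lies outside the cross-section (1.37 mm from the nearest boundary).

outside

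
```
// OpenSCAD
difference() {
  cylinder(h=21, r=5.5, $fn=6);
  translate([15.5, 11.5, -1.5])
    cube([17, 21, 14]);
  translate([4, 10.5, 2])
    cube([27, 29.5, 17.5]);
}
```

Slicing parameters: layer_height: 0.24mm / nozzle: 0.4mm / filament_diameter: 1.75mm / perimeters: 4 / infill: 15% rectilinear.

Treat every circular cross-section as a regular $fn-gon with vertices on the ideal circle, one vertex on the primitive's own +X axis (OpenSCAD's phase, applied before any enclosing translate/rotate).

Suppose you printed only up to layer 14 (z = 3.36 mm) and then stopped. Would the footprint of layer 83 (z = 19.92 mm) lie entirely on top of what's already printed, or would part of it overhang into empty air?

Compare the two slices. At z = 3.36: the r=5.5 cylinder gives a regular 6-gon of circumradius 5.5 (constant along its height) (area = (6/2)·5.500²·sin(360°/6) = 78.59 mm²); the cube at (15.5, 11.5) (footprint 17×21) is included at this height (area 357.00 mm²); the cube at (4, 10.5) (footprint 27×29.5) is included at this height (area 796.50 mm²); Subtracting the remaining from the first: starting from the r=5.5 cylinder (78.59 mm²), the 17×21 cube at (15.5, 11.5) misses the remaining region (no effect); the 27×29.5 cube at (4, 10.5) misses the remaining region (no effect) — area = 78.59 mm². At z = 19.92: the r=5.5 cylinder contributes a regular 6-gon of circumradius 5.5 (area = (6/2)·5.500²·sin(360°/6) = 78.59 mm²); the cube at (15.5, 11.5) is not intersected at this z (z outside [-1.5, 12.5]); the cube at (4, 10.5) does not reach this height (z outside [2, 19.5]); After the difference (first − rest): none of the subtracted shapes is present at this height, so the r=5.5 cylinder is unchanged — area = 78.59 mm². Checking containment: the cross-section at z = 19.92 is a subset of the cross-section at z = 3.36.

entirely on top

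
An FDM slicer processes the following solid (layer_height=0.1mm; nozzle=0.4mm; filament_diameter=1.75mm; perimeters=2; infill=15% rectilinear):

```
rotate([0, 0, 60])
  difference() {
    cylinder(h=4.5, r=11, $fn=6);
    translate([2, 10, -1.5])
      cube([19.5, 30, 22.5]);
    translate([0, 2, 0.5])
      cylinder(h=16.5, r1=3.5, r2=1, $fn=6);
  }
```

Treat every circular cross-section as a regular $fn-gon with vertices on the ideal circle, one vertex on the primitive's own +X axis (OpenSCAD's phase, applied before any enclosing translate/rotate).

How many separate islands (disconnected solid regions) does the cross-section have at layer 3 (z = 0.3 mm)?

1

At z = 0.3 mm: the r=11 cylinder contributes a regular 6-gon of circumradius 11; the 19.5×30 cube at (2, 10) contributes its full rectangle; the cone at (0, 2) is not intersected at this z (z outside [0.5, 17]); After the difference (first − rest): starting from the r=11 cylinder, the 19.5×30 cube at (2, 10) misses the remaining region (no effect) — 1 connected region; (rotated 60° about Z; rotation is an isometry so areas/perimeters/island counts are preserved). Overall, the cross-section is a single solid region. Island count = 1.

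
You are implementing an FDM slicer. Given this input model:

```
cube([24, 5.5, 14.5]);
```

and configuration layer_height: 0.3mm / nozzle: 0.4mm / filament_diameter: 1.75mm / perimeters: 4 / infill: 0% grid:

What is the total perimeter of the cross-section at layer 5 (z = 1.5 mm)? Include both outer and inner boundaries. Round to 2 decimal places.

At z = 1.5 mm: the cube (footprint 24×5.5) is included at this height (perimeter 59.00 mm). Overall, the cross-section is a single solid region. Total boundary length (outer) = 59.00 mm.

59.00 mm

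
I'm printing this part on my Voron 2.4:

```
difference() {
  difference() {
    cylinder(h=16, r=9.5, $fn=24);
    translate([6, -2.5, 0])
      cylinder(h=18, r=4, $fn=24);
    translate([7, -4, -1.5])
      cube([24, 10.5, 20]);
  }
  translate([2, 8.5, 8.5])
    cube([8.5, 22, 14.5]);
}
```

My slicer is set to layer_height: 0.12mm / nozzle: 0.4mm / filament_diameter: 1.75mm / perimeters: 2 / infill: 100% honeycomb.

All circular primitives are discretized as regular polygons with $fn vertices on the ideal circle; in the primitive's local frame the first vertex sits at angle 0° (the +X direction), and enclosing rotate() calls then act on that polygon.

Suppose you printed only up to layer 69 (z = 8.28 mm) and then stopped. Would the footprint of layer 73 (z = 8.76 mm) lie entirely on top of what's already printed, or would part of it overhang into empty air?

entirely on top

Compare the two slices. At z = 8.28: the r=9.5 cylinder gives a regular 24-gon of circumradius 9.5 (constant along its height) (area = (24/2)·9.500²·sin(360°/24) = 280.30 mm²); the cylinder at (6, -2.5): section is a regular 24-gon, circumradius r=4 (area = (24/2)·4.000²·sin(360°/24) = 49.69 mm²); the 24×10.5 cube at (7, -4) contributes its full rectangle (area 252.00 mm²); Taking the first minus the rest: starting from the r=9.5 cylinder (280.30 mm²), the r=4 cylinder at (6, -2.5) partially overlaps it — only the 44.99 mm² overlap (of its 49.69 mm²) is removed, clipping the outline; the 24×10.5 cube at (7, -4) partially overlaps it — only the 8.98 mm² overlap (of its 252.00 mm²) is removed, clipping the outline — area = 226.33 mm²; the cube at (2, 8.5) is absent (z outside [8.5, 23]); Taking the first minus the rest: none of the subtracted shapes is present at this height, so that combined region is unchanged — area = 226.33 mm². At z = 8.76: the r=9.5 cylinder contributes a regular 24-gon of circumradius 9.5 (area = (24/2)·9.500²·sin(360°/24) = 280.30 mm²); the cylinder at (6, -2.5): section is a regular 24-gon, circumradius r=4 (area = (24/2)·4.000²·sin(360°/24) = 49.69 mm²); the cube at (7, -4) (footprint 24×10.5) is included at this height (area 252.00 mm²); Subtracting the remaining from the first: starting from the r=9.5 cylinder (280.30 mm²), the r=4 cylinder at (6, -2.5) partially overlaps it — only the 44.99 mm² overlap (of its 49.69 mm²) is removed, clipping the outline; the 24×10.5 cube at (7, -4) partially overlaps it — only the 8.98 mm² overlap (of its 252.00 mm²) is removed, clipping the outline — area = 226.33 mm²; the cube at (2, 8.5) (footprint 8.5×22) is included at this height (area 187.00 mm²); Taking the first minus the rest: starting from that combined region (226.33 mm²), the 8.5×22 cube at (2, 8.5) partially overlaps it — only the 0.88 mm² overlap (of its 187.00 mm²) is removed, clipping the outline — area = 225.45 mm². Checking containment: the cross-section at z = 8.76 is a subset of the cross-section at z = 8.28.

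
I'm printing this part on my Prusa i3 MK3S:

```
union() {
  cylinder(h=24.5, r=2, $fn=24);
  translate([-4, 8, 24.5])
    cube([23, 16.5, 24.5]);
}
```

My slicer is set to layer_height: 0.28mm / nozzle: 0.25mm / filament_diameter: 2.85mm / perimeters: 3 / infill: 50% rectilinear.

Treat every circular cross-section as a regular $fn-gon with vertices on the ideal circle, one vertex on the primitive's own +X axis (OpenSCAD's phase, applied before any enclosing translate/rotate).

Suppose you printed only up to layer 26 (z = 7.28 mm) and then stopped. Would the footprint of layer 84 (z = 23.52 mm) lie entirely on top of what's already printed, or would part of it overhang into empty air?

entirely on top

Compare the two slices. At z = 7.28: the r=2 cylinder contributes a regular 24-gon of circumradius 2 (area = (24/2)·2.000²·sin(360°/24) = 12.42 mm²); the cube at (-4, 8) is not intersected at this z (z outside [24.5, 49]); Taking the union: only the r=2 cylinder is present, so the union is just that shape — area = 12.42 mm². At z = 23.52: the r=2 cylinder gives a regular 24-gon of circumradius 2 (constant along its height) (area = (24/2)·2.000²·sin(360°/24) = 12.42 mm²); the cube at (-4, 8) is not intersected at this z (z outside [24.5, 49]); Merging all regions: only the r=2 cylinder is present, so the union is just that shape — area = 12.42 mm². Checking containment: the cross-section at z = 23.52 is a subset of the cross-section at z = 7.28.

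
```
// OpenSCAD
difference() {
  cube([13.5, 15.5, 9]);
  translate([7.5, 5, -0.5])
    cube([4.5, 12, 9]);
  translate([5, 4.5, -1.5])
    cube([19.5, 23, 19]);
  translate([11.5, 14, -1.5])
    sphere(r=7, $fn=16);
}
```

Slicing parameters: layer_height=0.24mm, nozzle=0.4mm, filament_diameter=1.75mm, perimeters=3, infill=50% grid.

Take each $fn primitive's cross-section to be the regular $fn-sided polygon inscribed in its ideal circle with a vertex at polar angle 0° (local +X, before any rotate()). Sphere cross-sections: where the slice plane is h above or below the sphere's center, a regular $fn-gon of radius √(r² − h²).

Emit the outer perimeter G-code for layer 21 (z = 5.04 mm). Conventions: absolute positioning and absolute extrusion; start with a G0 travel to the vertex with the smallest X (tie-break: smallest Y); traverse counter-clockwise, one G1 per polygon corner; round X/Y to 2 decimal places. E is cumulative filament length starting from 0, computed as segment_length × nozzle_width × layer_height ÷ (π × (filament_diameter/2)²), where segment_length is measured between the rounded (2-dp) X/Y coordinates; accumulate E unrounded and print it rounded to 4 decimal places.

At z = 5.04 mm: the cube (footprint 13.5×15.5) is included at this height; the cube at (7.5, 5) is present — its section is the full 4.5×12 rectangle; the 19.5×23 cube at (5, 4.5) contributes its full rectangle; the sphere at (11.5, 14): section is a regular 16-gon, circumradius = √(r²−h²) = √(7²−6.54²) = 2.496; Taking the first minus the rest: starting from the 13.5×15.5 cube, the 4.5×12 cube at (7.5, 5) partially overlaps it — only the 47.25 mm² overlap (of its 54.00 mm²) is removed, clipping the outline; the 19.5×23 cube at (5, 4.5) partially overlaps it — only the 46.25 mm² overlap (of its 448.50 mm²) is removed, clipping the outline; the r=7 sphere at (11.5, 14) misses the remaining region (no effect) — 1 connected region. The outline is a single polygon with 6 vertices. Extrusion per mm of travel: 0.4 × 0.24 / (π × 0.875²) = 0.039912. Accumulating E over each segment gives final E = 2.3149.

G0 X0.00 Y0.00 Z5.04
G1 X13.50 Y0.00 E0.5388
G1 X13.50 Y4.50 E0.7184
G1 X5.00 Y4.50 E1.0577
G1 X5.00 Y15.50 E1.4967
G1 X0.00 Y15.50 E1.6963
G1 X0.00 Y0.00 E2.3149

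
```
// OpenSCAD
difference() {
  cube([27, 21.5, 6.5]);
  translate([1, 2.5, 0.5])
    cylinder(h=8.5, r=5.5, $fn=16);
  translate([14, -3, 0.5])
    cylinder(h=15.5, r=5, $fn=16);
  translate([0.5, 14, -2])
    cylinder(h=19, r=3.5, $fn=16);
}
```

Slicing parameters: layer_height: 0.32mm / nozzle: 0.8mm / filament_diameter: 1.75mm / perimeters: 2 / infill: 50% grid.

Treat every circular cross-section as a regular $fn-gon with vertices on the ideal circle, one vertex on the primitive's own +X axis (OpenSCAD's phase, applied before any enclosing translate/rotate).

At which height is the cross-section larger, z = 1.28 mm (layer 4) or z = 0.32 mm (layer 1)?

layer 1 (z = 0.32 mm)

Layer 4 (z = 1.28): the cube (footprint 27×21.5) is included at this height (area 580.50 mm²); the r=5.5 cylinder at (1, 2.5) contributes a regular 16-gon of circumradius 5.5 (area = (16/2)·5.500²·sin(360°/16) = 92.61 mm²); the r=5 cylinder at (14, -3) gives a regular 16-gon of circumradius 5 (constant along its height) (area = (16/2)·5.000²·sin(360°/16) = 76.54 mm²); the r=3.5 cylinder at (0.5, 14) gives a regular 16-gon of circumradius 3.5 (constant along its height) (area = (16/2)·3.500²·sin(360°/16) = 37.50 mm²); Taking the first minus the rest: starting from the 27×21.5 cube (580.50 mm²), the r=5.5 cylinder at (1, 2.5) partially overlaps it — only the 44.14 mm² overlap (of its 92.61 mm²) is removed, clipping the outline; the r=5 cylinder at (14, -3) partially overlaps it — only the 10.61 mm² overlap (of its 76.54 mm²) is removed, clipping the outline; the r=3.5 cylinder at (0.5, 14) partially overlaps it — only the 22.20 mm² overlap (of its 37.50 mm²) is removed, clipping the outline — area = 503.54 mm². So its area = 503.54 mm². Layer 1 (z = 0.32): the 27×21.5 cube contributes its full rectangle (area 580.50 mm²); the cylinder at (1, 2.5) does not reach this height (z outside [0.5, 9]); the cylinder at (14, -3) is not intersected at this z (z outside [0.5, 16]); the r=3.5 cylinder at (0.5, 14) contributes a regular 16-gon of circumradius 3.5 (area = (16/2)·3.500²·sin(360°/16) = 37.50 mm²); Taking the first minus the rest: starting from the 27×21.5 cube (580.50 mm²), the r=3.5 cylinder at (0.5, 14) partially overlaps it — only the 22.20 mm² overlap (of its 37.50 mm²) is removed, clipping the outline — area = 558.30 mm². So its area = 558.30 mm². Layer 1 is larger (558.30 vs 503.54 mm²).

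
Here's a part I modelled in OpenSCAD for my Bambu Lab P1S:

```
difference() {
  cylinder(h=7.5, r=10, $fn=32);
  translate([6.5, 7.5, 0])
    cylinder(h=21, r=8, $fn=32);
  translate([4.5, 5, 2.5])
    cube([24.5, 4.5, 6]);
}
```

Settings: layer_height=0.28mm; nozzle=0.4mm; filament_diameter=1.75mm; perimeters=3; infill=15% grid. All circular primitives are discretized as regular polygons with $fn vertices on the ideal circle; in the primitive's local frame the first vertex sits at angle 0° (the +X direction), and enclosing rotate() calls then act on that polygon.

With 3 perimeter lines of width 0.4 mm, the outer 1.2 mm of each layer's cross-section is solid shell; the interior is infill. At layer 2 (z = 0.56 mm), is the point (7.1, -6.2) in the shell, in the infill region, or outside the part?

At z = 0.56 mm: the r=10 cylinder gives a regular 32-gon of circumradius 10 (constant along its height); the r=8 cylinder at (6.5, 7.5) gives a regular 32-gon of circumradius 8 (constant along its height); the cube at (4.5, 5) is absent (z outside [2.5, 8.5]); Taking the first minus the rest: starting from the r=10 cylinder, the r=8 cylinder at (6.5, 7.5) partially overlaps it — only the 83.27 mm² overlap (of its 199.77 mm²) is removed, clipping the outline — 1 connected region. Overall, the cross-section is a single solid region. The nearest boundary edge runs (8.31, -5.56)→(7.07, -7.07); distance from the point to it = 0.53 mm. The point is inside the cross-section, 0.53 mm from the nearest boundary — within the 1.2 mm shell band (3 × 0.4).

shell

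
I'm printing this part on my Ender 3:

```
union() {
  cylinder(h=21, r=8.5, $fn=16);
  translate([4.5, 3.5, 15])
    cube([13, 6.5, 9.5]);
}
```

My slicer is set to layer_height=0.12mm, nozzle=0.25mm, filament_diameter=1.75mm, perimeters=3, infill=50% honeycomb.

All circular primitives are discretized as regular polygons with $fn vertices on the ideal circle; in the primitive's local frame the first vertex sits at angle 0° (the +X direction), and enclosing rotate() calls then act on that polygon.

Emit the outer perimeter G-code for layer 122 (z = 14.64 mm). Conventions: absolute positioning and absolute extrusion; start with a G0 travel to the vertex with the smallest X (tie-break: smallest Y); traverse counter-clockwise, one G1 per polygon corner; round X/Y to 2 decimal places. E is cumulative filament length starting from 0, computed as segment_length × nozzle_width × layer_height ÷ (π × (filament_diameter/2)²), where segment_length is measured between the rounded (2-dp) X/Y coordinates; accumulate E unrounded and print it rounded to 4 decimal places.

At z = 14.64 mm: the cylinder: section is a regular 16-gon, circumradius r=8.5; the cube at (4.5, 3.5) does not reach this height (z outside [15, 24.5]); Merging all regions: only the r=8.5 cylinder is present, so the union is just that shape — 1 connected region. The outline is a single polygon with 16 vertices. Extrusion per mm of travel: 0.25 × 0.12 / (π × 0.875²) = 0.012473. Accumulating E over each segment gives final E = 0.6617.

G0 X-8.50 Y0.00 Z14.64
G1 X-7.85 Y-3.25 E0.0413
G1 X-6.01 Y-6.01 E0.0827
G1 X-3.25 Y-7.85 E0.1241
G1 X0.00 Y-8.50 E0.1654
G1 X3.25 Y-7.85 E0.2068
G1 X6.01 Y-6.01 E0.2481
G1 X7.85 Y-3.25 E0.2895
G1 X8.50 Y0.00 E0.3308
G1 X7.85 Y3.25 E0.3722
G1 X6.01 Y6.01 E0.4136
G1 X3.25 Y7.85 E0.4549
G1 X0.00 Y8.50 E0.4963
G1 X-3.25 Y7.85 E0.5376
G1 X-6.01 Y6.01 E0.5790
G1 X-7.85 Y3.25 E0.6204
G1 X-8.50 Y0.00 E0.6617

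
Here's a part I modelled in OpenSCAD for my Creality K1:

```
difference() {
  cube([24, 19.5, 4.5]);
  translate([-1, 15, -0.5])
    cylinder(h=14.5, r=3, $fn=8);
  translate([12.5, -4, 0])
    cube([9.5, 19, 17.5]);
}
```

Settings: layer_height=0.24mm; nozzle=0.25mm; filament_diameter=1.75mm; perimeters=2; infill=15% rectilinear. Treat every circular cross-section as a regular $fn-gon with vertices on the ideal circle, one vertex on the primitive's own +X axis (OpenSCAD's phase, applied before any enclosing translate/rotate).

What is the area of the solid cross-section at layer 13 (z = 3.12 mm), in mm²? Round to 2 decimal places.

At z = 3.12 mm: the cube is present — its section is the full 24×19.5 rectangle (area 468.00 mm²); the r=3 cylinder at (-1, 15) contributes a regular 8-gon of circumradius 3 (area = (8/2)·3.000²·sin(360°/8) = 25.46 mm²); the cube at (12.5, -4) (footprint 9.5×19) is included at this height (area 180.50 mm²); Taking the first minus the rest: starting from the 24×19.5 cube (468.00 mm²), the r=3 cylinder at (-1, 15) partially overlaps it — only the 7.14 mm² overlap (of its 25.46 mm²) is removed, clipping the outline; the 9.5×19 cube at (12.5, -4) partially overlaps it — only the 142.50 mm² overlap (of its 180.50 mm²) is removed, clipping the outline — area = 318.36 mm². Overall, the cross-section is a single solid region. Net area = 318.36 mm².

318.36 mm²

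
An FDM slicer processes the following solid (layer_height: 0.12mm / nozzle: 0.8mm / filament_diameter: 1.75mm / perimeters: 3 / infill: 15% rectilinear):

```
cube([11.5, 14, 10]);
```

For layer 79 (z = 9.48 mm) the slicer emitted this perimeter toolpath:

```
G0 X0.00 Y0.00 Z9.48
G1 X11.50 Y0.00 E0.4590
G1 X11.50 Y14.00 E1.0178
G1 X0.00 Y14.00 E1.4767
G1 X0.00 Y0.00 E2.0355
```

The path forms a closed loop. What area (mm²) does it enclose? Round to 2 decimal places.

161.00 mm²

Apply the shoelace formula to the sequence of (X, Y) vertices; enclosed area = 161.00 mm².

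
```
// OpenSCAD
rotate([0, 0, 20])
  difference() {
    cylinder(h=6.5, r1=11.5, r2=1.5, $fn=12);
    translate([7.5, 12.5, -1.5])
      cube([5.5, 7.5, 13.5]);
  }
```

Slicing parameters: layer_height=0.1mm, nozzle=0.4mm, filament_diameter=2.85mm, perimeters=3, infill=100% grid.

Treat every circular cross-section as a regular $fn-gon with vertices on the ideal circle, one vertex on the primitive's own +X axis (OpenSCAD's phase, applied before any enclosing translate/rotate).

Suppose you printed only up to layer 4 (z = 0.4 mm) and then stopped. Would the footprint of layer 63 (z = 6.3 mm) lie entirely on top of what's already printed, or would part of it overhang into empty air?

entirely on top

Compare the two slices. At z = 0.4: the cone contributes a regular 12-gon of circumradius 10.885 (interpolated between r1=11.5 and r2=1.5 at t=0.062) (area = (12/2)·10.885²·sin(360°/12) = 355.42 mm²); the 5.5×7.5 cube at (7.5, 12.5) contributes its full rectangle (area 41.25 mm²); Taking the first minus the rest: starting from the cone (355.42 mm²), the 5.5×7.5 cube at (7.5, 12.5) misses the remaining region (no effect) — area = 355.42 mm²; (whole slice rotated 20° about Z — lengths, areas and connectivity unchanged). At z = 6.3: the cone (r1=11.5→r2=1.5) has section circumradius 1.808 here — a regular 12-gon (area = (12/2)·1.808²·sin(360°/12) = 9.80 mm²); the cube at (7.5, 12.5) is present — its section is the full 5.5×7.5 rectangle (area 41.25 mm²); Taking the first minus the rest: starting from the cone (9.80 mm²), the 5.5×7.5 cube at (7.5, 12.5) misses the remaining region (no effect) — area = 9.80 mm²; (whole slice rotated 20° about Z — lengths, areas and connectivity unchanged). Checking containment: the cross-section at z = 6.3 is a subset of the cross-section at z = 0.4.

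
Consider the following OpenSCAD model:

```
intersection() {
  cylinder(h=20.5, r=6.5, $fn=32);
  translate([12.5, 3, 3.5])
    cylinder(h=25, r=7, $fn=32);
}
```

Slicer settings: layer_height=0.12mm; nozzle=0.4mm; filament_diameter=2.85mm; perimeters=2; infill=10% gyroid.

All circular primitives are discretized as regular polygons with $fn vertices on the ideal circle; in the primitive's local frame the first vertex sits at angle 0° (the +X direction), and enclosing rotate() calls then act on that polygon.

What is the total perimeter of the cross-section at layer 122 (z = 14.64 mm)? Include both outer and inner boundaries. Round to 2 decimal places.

At z = 14.64 mm: the cylinder: section is a regular 32-gon, circumradius r=6.5 (perimeter = 2·32·6.500·sin(180°/32) = 40.78 mm); the r=7 cylinder at (12.5, 3) contributes a regular 32-gon of circumradius 7 (perimeter = 2·32·7.000·sin(180°/32) = 43.91 mm); Keeping only the common overlap: the r=7 cylinder at (12.5, 3) partially overlaps the r=6.5 cylinder; clipping to the common part keeps 1.60 mm² — boundary = 8.02 mm. Overall, the cross-section is a single solid region. Total boundary length (outer) = 8.02 mm.

8.02 mm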